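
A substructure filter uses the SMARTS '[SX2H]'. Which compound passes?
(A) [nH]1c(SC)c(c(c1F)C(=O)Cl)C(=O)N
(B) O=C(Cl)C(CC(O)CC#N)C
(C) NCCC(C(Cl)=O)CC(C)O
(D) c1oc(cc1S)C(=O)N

D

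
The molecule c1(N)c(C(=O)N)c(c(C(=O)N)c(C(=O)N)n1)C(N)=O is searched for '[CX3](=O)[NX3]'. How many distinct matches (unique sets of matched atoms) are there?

4

[CX3](=O)[NX3] is the SMARTS for an amide: a carbonyl carbon bonded to a trivalent nitrogen.
The molecule carries 4 separate instances of a primary amide (-C(=O)NH2) meeting every constraint; each maps to a distinct set of atoms, giving 4 matches.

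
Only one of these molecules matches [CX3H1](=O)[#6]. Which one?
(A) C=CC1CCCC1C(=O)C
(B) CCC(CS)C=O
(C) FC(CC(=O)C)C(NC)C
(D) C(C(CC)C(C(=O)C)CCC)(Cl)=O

[CX3H1](=O)[#6] describes an sp2 carbon with one H, double-bonded to O and single-bonded to carbon (an aldehyde).
(A) has an acetyl/ketone group (-C(=O)CH3) but the carbonyl carbon has H0 (two carbon neighbours), not H1.
(B) contains an aldehyde (-CHO), which satisfies every atom and bond constraint.
(C) has an acetyl/ketone group (-C(=O)CH3) but the carbonyl carbon has H0 (two carbon neighbours), not H1.
(D) has an acetyl/ketone group (-C(=O)CH3) but the carbonyl carbon has H0 (two carbon neighbours), not H1.
So the answer is (B).

B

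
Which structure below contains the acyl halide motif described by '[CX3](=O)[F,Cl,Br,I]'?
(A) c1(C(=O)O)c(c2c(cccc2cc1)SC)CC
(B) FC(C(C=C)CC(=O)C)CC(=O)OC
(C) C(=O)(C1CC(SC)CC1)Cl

[CX3](=O)[F,Cl,Br,I] describes a carbonyl carbon bonded to a halogen (an acyl halide).
(A) has a carboxylic acid group (-C(=O)OH) but the carbonyl is bonded to -OH, not to a halogen.
(B) has a methyl-ester group (-C(=O)OCH3) but the carbonyl is bonded to -O-C, not to a halogen.
(C) contains an acyl chloride (-C(=O)Cl), which satisfies every atom and bond constraint.
So the answer is (C).

C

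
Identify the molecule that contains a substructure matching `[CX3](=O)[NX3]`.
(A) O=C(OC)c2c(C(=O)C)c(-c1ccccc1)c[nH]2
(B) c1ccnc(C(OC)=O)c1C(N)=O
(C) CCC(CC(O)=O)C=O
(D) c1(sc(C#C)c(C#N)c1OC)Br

B

[CX3](=O)[NX3] describes a carbonyl carbon bonded to a trivalent nitrogen (an amide).
(A) has a methyl-ester group (-C(=O)OCH3) but the carbonyl is bonded to O, not to an NX3 nitrogen.
(B) contains a primary amide (-C(=O)NH2), which satisfies every atom and bond constraint.
(C) has a carboxylic acid group (-C(=O)OH) but the carbonyl is bonded to O, not to an NX3 nitrogen.
(D) has a nitrile (-C#N) but the nitrile N is NX1 (triple-bonded), not NX3.
So the answer is (B).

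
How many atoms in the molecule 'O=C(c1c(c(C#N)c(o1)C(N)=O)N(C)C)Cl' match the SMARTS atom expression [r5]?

Check the 16 heavy atoms by environment: 1× o (aromatic, in 5-ring) → match; 4× c (aromatic, in 5-ring) → match; 5× C (acyclic) → no; 2× O (acyclic) → no; 3× N (acyclic) → no; 1× Cl (acyclic) → no.
Summing the matching environments: 1 + 4 = 5 matching atoms.

5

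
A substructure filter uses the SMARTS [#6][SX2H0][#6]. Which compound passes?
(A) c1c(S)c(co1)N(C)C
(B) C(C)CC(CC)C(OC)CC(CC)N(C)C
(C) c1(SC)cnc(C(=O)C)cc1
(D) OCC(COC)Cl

[#6][SX2H0][#6] describes an aliphatic sulfur bridging two carbons with no H on the sulfur (a thioether).
(A) has a thiol (-SH) but the sulfur has H1, not H0 bridging two carbons.
(B) has a methoxy ether (-OCH3) but the bridging atom is O, not S.
(C) contains a methylthio ether (-SCH3), which satisfies every atom and bond constraint.
(D) has a methoxy ether (-OCH3) but the bridging atom is O, not S.
So the answer is (C).

C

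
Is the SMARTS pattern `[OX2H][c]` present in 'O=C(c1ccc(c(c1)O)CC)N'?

Yes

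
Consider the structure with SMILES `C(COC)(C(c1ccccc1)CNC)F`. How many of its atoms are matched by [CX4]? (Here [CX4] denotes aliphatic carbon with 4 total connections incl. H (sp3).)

The query [CX4] means: C with X4: aliphatic carbon with exactly 4 total connections (bonds + H).
Check the 15 heavy atoms by environment: 6× C (X4) → match; 1× F (X1) → no; 1× O (X2) → no; 1× N (X3) → no; 6× c (aromatic, X3) → no.
That gives 6 matching atoms.

6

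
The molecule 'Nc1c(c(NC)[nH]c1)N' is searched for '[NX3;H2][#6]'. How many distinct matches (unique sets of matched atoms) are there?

2

[NX3;H2][#6] is the SMARTS for a primary amine: a trivalent nitrogen with two H attached to carbon.
The molecule carries 2 separate instances of a primary amino group (-NH2) meeting every constraint; each maps to a distinct set of atoms, giving 2 matches.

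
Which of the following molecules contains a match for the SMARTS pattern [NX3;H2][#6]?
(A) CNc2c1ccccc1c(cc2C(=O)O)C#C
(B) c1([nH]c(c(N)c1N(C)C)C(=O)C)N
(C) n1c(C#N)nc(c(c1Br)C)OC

B

[NX3;H2][#6] describes a trivalent nitrogen with two H attached to carbon (a primary amine).
(A) has an N-methylamino group (-NHCH3) but the nitrogen bears two carbons and only one H (H1), not H2.
(B) contains a primary amino group (-NH2), which satisfies every atom and bond constraint.
(C) has a nitrile (-C#N) but the nitrogen is NX1 (triple-bonded), not NX3 with two H.
So the answer is (B).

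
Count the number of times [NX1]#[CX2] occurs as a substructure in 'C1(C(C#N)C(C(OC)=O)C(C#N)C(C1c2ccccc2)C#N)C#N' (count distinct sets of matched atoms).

4

[NX1]#[CX2] is the SMARTS for a nitrile: a nitrogen triple-bonded to a two-connected carbon.
The molecule carries 4 separate instances of a nitrile (-C#N) meeting every constraint; each maps to a distinct set of atoms, giving 4 matches.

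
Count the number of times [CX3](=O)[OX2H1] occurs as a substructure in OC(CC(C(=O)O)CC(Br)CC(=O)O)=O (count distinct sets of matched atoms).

3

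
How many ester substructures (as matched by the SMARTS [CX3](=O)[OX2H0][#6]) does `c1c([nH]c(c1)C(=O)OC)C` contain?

1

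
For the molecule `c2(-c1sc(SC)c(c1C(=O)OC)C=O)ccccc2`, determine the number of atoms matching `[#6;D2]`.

6

Check the 19 heavy atoms by environment: 1× s (aromatic, D2) → no; 5× c (aromatic, D3) → no; 1× C (D2) → match; 2× O (D1) → no; 1× C (D3) → no; 1× O (D2) → no; 2× C (D1) → no; 5× c (aromatic, D2) → match; 1× S (D2) → no.
Summing the matching environments: 1 + 5 = 6 matching atoms.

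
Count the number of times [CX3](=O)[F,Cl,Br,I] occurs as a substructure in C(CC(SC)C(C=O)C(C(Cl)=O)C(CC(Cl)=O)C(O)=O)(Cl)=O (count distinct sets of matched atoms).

3

[CX3](=O)[F,Cl,Br,I] is the SMARTS for an acyl halide: a carbonyl carbon bonded to a halogen.
The molecule carries 3 separate instances of an acyl chloride (-C(=O)Cl) meeting every constraint; each maps to a distinct set of atoms, giving 3 matches.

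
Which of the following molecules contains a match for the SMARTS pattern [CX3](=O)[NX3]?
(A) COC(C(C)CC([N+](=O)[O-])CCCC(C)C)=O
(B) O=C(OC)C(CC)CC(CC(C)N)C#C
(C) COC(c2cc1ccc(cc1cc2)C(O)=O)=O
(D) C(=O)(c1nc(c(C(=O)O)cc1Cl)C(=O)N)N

[CX3](=O)[NX3] describes a carbonyl carbon bonded to a trivalent nitrogen (an amide).
(A) has a methyl-ester group (-C(=O)OCH3) but the carbonyl is bonded to O, not to an NX3 nitrogen.
(B) has a methyl-ester group (-C(=O)OCH3) but the carbonyl is bonded to O, not to an NX3 nitrogen.
(C) has a carboxylic acid group (-C(=O)OH) but the carbonyl is bonded to O, not to an NX3 nitrogen.
(D) contains a primary amide (-C(=O)NH2), which satisfies every atom and bond constraint.
So the answer is (D).

D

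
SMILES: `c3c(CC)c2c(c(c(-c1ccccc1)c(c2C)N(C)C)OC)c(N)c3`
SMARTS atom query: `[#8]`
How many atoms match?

The query [#8] means: #8 matches any oxygen atom.
Check the 25 heavy atoms by environment: 16× c (aromatic) → no; 2× N → no; 6× C → no; 1× O → match.
That gives 1 matching atom.

1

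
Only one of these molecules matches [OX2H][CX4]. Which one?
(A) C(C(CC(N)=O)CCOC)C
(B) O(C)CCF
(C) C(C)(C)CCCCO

C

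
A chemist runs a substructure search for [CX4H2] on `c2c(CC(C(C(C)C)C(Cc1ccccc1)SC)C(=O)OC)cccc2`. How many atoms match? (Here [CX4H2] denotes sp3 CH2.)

2

The query [CX4H2] means: sp3 carbon (X4) with exactly two hydrogens.
Check the 26 heavy atoms by environment: 2× C (H2, X4) → match; 4× C (H1, X4) → no; 2× c (aromatic, H0, X3) → no; 10× c (aromatic, H1, X3) → no; 1× S (H0, X2) → no; 4× C (H3, X4) → no; 1× C (H0, X3) → no; 1× O (H0, X1) → no; 1× O (H0, X2) → no.
That gives 2 matching atoms.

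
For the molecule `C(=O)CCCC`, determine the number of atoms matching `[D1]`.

The query [D1] means: atom with exactly one heavy-atom neighbour (degree 1).
Check the 6 heavy atoms by environment: 4× C (D2) → no; 1× O (D1) → match; 1× C (D1) → match.
Summing the matching environments: 1 + 1 = 2 matching atoms.

2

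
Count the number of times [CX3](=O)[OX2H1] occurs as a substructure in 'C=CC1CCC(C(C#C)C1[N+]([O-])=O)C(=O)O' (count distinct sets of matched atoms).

[CX3](=O)[OX2H1] is the SMARTS for a carboxylic acid: an sp2 carbon double-bonded to O and single-bonded to an -OH oxygen.
Exactly one fragment in the molecule meets all constraints, giving 1 match.

1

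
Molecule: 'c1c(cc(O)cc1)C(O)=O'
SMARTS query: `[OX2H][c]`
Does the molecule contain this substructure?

The pattern [OX2H][c] describes a hydroxyl oxygen attached to an aromatic carbon — a phenol.
The molecule carries a hydroxyl group (-OH), whose atoms satisfy every constraint of the query, so the pattern matches.

Yes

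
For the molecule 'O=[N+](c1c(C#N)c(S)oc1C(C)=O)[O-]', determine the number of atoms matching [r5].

The query [r5] means: r5 matches atoms in a five-membered ring.
Check the 14 heavy atoms by environment: 1× o (aromatic, in 5-ring) → match; 4× c (aromatic, in 5-ring) → match; 3× C (acyclic) → no; 1× N (acyclic) → no; 2× O (acyclic) → no; 1× N (charge +1, acyclic) → no; 1× O (charge -1, acyclic) → no; 1× S (acyclic) → no.
Summing the matching environments: 1 + 4 = 5 matching atoms.

5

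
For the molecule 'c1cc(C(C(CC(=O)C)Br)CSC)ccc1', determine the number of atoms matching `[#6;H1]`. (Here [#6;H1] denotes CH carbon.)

The query [#6;H1] means: any carbon bearing exactly one hydrogen.
Check the 16 heavy atoms by environment: 2× C (H2) → no; 2× C (H1) → match; 1× C (H0) → no; 1× O (H0) → no; 2× C (H3) → no; 1× Br (H0) → no; 1× c (aromatic, H0) → no; 5× c (aromatic, H1) → match; 1× S (H0) → no.
Summing the matching environments: 2 + 5 = 7 matching atoms.

7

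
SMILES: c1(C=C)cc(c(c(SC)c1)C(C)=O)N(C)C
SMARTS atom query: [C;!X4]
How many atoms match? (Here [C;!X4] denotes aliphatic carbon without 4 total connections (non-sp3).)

Check the 16 heavy atoms by environment: 6× c (aromatic, X3) → no; 1× N (X3) → no; 4× C (X4) → no; 3× C (X3) → match; 1× O (X1) → no; 1× S (X2) → no.
That gives 3 matching atoms.

3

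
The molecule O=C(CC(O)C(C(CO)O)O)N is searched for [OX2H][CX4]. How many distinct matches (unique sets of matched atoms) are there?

[OX2H][CX4] is the SMARTS for an aliphatic alcohol: a hydroxyl oxygen bound to an sp3 (X4) carbon.
The molecule carries 4 separate instances of a hydroxyl group (-OH) meeting every constraint; each maps to a distinct set of atoms, giving 4 matches.

4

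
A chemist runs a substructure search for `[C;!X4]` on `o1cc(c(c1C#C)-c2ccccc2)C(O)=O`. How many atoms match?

The query [C;!X4] means: aliphatic carbon that does not have four total connections.
Check the 16 heavy atoms by environment: 1× o (aromatic, X2) → no; 10× c (aromatic, X3) → no; 1× C (X3) → match; 1× O (X1) → no; 1× O (X2) → no; 2× C (X2) → match.
Summing the matching environments: 1 + 2 = 3 matching atoms.

3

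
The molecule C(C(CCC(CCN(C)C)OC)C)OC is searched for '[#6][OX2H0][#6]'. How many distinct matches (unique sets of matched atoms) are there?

[#6][OX2H0][#6] is the SMARTS for an ether: an aliphatic oxygen bridging two carbons with no H on the oxygen.
The molecule carries 2 separate instances of a methoxy ether (-OCH3) meeting every constraint; each maps to a distinct set of atoms, giving 2 matches.

2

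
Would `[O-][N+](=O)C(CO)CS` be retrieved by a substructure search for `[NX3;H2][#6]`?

The pattern [NX3;H2][#6] describes a trivalent nitrogen with two H attached to carbon — a primary amine.
The closest candidate here is a nitro group (-[N+](=O)[O-]), but the nitrogen is [N+] with no H, not NX3H2. No other fragment satisfies the full query, so there is no match.

No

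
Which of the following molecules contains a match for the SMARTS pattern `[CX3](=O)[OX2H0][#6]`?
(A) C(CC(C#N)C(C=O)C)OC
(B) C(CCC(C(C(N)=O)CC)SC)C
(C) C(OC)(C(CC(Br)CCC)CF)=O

[CX3](=O)[OX2H0][#6] describes a carbonyl carbon bonded to an oxygen that is itself bonded to carbon (no H on that O) (an ester).
(A) has a methoxy ether (-OCH3) but the ether oxygen is not adjacent to a C=O carbon.
(B) has a primary amide (-C(=O)NH2) but the carbonyl is bonded to N, not to an O-C linkage.
(C) contains a methyl-ester group (-C(=O)OCH3), which satisfies every atom and bond constraint.
So the answer is (C).

C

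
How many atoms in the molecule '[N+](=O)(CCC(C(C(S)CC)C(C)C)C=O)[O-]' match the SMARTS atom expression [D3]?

The query [D3] means: atom with exactly three heavy-atom neighbours.
Check the 16 heavy atoms by environment: 4× C (D2) → no; 4× C (D3) → match; 3× C (D1) → no; 1× S (D1) → no; 1× N (charge +1, D3) → match; 1× O (charge -1, D1) → no; 2× O (D1) → no.
Summing the matching environments: 4 + 1 = 5 matching atoms.

5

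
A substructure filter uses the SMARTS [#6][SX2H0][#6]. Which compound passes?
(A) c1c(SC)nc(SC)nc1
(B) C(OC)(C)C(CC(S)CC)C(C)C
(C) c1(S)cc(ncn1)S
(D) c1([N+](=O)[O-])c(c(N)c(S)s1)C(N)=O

[#6][SX2H0][#6] describes an aliphatic sulfur bridging two carbons with no H on the sulfur (a thioether).
(A) contains a methylthio ether (-SCH3), which satisfies every atom and bond constraint.
(B) has a methoxy ether (-OCH3) but the bridging atom is O, not S.
(C) has a thiol (-SH) but the sulfur has H1, not H0 bridging two carbons.
(D) has a thiol (-SH) but the sulfur has H1, not H0 bridging two carbons.
So the answer is (A).

A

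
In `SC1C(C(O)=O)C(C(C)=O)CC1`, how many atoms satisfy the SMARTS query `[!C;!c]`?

4

The query [!C;!c] means: neither aliphatic nor aromatic carbon — same as [!#6].
Check the 12 heavy atoms by environment: 8× C → no; 3× O → match; 1× S → match.
Summing the matching environments: 3 + 1 = 4 matching atoms.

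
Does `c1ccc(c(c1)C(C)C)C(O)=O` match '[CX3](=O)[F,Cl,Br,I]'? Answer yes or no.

The pattern [CX3](=O)[F,Cl,Br,I] describes a carbonyl carbon bonded to a halogen — an acyl halide.
The closest candidate here is a carboxylic acid group (-C(=O)OH), but the carbonyl is bonded to -OH, not to a halogen. No other fragment satisfies the full query, so there is no match.

No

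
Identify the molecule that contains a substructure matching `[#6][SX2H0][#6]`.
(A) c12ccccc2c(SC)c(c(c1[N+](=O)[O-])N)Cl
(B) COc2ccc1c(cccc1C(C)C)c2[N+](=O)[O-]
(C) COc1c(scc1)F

[#6][SX2H0][#6] describes an aliphatic sulfur bridging two carbons with no H on the sulfur (a thioether).
(A) contains a methylthio ether (-SCH3), which satisfies every atom and bond constraint.
(B) has a methoxy ether (-OCH3) but the bridging atom is O, not S.
(C) has a methoxy ether (-OCH3) but the bridging atom is O, not S.
So the answer is (A).

A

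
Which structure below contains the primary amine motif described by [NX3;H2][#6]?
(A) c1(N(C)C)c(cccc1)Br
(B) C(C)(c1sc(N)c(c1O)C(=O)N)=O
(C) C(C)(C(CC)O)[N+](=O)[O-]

B

[NX3;H2][#6] describes a trivalent nitrogen with two H attached to carbon (a primary amine).
(A) has a dimethylamino group (-N(CH3)2) but the nitrogen has H0, not H2.
(B) contains a primary amino group (-NH2), which satisfies every atom and bond constraint.
(C) has a nitro group (-[N+](=O)[O-]) but the nitrogen is [N+] with no H, not NX3H2.
So the answer is (B).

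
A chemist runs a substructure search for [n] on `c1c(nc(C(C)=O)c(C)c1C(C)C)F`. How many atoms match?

1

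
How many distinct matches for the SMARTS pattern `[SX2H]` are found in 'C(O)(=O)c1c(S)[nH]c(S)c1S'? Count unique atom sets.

3

[SX2H] is the SMARTS for a thiol: an aliphatic sulfur with two connections, one being H.
The molecule carries 3 separate instances of a thiol (-SH) meeting every constraint; each maps to a distinct set of atoms, giving 3 matches.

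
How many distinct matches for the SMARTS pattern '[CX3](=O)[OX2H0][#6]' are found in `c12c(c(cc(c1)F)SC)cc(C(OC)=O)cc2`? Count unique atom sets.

1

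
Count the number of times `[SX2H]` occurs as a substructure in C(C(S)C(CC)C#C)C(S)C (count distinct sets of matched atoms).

2

[SX2H] is the SMARTS for a thiol: an aliphatic sulfur with two connections, one being H.
The molecule carries 2 separate instances of a thiol (-SH) meeting every constraint; each maps to a distinct set of atoms, giving 2 matches.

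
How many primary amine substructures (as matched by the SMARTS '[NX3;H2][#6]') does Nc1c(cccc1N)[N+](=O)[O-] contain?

2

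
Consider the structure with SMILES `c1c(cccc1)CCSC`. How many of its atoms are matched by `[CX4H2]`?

Check the 10 heavy atoms by environment: 2× C (H2, X4) → match; 1× c (aromatic, H0, X3) → no; 5× c (aromatic, H1, X3) → no; 1× S (H0, X2) → no; 1× C (H3, X4) → no.
That gives 2 matching atoms.

2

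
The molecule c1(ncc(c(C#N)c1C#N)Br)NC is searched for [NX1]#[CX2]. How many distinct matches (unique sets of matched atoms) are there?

2

[NX1]#[CX2] is the SMARTS for a nitrile: a nitrogen triple-bonded to a two-connected carbon.
The molecule carries 2 separate instances of a nitrile (-C#N) meeting every constraint; each maps to a distinct set of atoms, giving 2 matches.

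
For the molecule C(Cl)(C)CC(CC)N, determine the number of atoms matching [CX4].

6

The query [CX4] means: C with X4: aliphatic carbon with exactly 4 total connections (bonds + H).
Check the 8 heavy atoms by environment: 6× C (X4) → match; 1× N (X3) → no; 1× Cl (X1) → no.
That gives 6 matching atoms.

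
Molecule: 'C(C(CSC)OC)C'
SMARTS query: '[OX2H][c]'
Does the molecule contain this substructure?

No

The pattern [OX2H][c] describes a hydroxyl oxygen attached to an aromatic carbon — a phenol.
The closest candidate here is a methoxy ether (-OCH3), but the oxygen has H0, not H1. No other fragment satisfies the full query, so there is no match.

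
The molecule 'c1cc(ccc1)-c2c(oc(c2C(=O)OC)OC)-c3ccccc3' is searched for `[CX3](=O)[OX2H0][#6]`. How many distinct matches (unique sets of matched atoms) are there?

[CX3](=O)[OX2H0][#6] is the SMARTS for an ester: a carbonyl carbon bonded to an oxygen that is itself bonded to carbon (no H on that O).
Exactly one fragment in the molecule meets all constraints, giving 1 match.

1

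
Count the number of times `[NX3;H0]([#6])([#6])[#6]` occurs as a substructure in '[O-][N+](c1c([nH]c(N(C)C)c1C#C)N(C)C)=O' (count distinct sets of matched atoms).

2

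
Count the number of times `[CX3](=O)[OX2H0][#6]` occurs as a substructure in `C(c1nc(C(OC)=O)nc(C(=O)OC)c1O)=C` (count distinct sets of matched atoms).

2

[CX3](=O)[OX2H0][#6] is the SMARTS for an ester: a carbonyl carbon bonded to an oxygen that is itself bonded to carbon (no H on that O).
The molecule carries 2 separate instances of a methyl-ester group (-C(=O)OCH3) meeting every constraint; each maps to a distinct set of atoms, giving 2 matches.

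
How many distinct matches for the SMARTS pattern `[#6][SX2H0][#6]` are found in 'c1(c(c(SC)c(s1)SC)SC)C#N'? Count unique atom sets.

3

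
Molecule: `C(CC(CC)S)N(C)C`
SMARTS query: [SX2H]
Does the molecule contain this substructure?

Yes

The pattern [SX2H] describes an aliphatic sulfur with two connections, one being H — a thiol.
The molecule carries a thiol (-SH), whose atoms satisfy every constraint of the query, so the pattern matches.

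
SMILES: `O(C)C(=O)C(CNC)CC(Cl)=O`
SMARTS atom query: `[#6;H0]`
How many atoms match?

2

Check the 12 heavy atoms by environment: 2× C (H2) → no; 1× C (H1) → no; 2× C (H0) → match; 3× O (H0) → no; 1× Cl (H0) → no; 1× N (H1) → no; 2× C (H3) → no.
That gives 2 matching atoms.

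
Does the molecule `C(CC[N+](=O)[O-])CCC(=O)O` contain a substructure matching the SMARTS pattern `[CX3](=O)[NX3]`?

No

The pattern [CX3](=O)[NX3] describes a carbonyl carbon bonded to a trivalent nitrogen — an amide.
The closest candidate here is a carboxylic acid group (-C(=O)OH), but the carbonyl is bonded to O, not to an NX3 nitrogen. No other fragment satisfies the full query, so there is no match.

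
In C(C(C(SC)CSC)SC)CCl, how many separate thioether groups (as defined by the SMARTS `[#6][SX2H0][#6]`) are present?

[#6][SX2H0][#6] is the SMARTS for a thioether: an aliphatic sulfur bridging two carbons with no H on the sulfur.
The molecule carries 3 separate instances of a methylthio ether (-SCH3) meeting every constraint; each maps to a distinct set of atoms, giving 3 matches.

3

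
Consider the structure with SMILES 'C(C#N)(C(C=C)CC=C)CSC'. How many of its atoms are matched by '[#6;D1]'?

3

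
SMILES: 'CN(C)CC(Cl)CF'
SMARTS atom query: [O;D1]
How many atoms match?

0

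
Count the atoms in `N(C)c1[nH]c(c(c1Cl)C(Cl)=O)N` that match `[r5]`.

Check the 12 heavy atoms by environment: 1× n (aromatic, in 5-ring) → match; 4× c (aromatic, in 5-ring) → match; 2× C (acyclic) → no; 1× O (acyclic) → no; 2× Cl (acyclic) → no; 2× N (acyclic) → no.
Summing the matching environments: 1 + 4 = 5 matching atoms.

5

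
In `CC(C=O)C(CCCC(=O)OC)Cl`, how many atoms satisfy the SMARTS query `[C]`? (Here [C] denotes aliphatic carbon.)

The query [C] means: uppercase C matches aliphatic (non-aromatic) carbon only.
Check the 13 heavy atoms by environment: 9× C → match; 3× O → no; 1× Cl → no.
That gives 9 matching atoms.

9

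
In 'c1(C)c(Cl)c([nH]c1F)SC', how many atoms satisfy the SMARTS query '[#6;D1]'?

2

The query [#6;D1] means: carbon bonded to exactly one heavy atom.
Check the 10 heavy atoms by environment: 1× n (aromatic, D2) → no; 4× c (aromatic, D3) → no; 1× S (D2) → no; 2× C (D1) → match; 1× F (D1) → no; 1× Cl (D1) → no.
That gives 2 matching atoms.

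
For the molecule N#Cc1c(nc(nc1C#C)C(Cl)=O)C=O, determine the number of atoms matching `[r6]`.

6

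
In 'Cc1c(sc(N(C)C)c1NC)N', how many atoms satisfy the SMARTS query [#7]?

3

The query [#7] means: #7 matches any nitrogen atom regardless of aromaticity.
Check the 12 heavy atoms by environment: 1× s (aromatic) → no; 4× c (aromatic) → no; 3× N → match; 4× C → no.
That gives 3 matching atoms.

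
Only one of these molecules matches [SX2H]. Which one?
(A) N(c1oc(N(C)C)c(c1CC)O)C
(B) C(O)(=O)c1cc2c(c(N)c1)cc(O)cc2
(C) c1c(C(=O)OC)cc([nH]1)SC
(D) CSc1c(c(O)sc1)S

D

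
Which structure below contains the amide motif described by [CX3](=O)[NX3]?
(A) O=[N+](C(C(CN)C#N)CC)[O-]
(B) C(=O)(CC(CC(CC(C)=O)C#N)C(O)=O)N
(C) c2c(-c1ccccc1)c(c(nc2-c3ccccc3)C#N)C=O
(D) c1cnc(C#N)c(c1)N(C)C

B

[CX3](=O)[NX3] describes a carbonyl carbon bonded to a trivalent nitrogen (an amide).
(A) has a primary amino group (-NH2) but the -NH2 is not attached to a carbonyl carbon.
(B) contains a primary amide (-C(=O)NH2), which satisfies every atom and bond constraint.
(C) has a nitrile (-C#N) but the nitrile N is NX1 (triple-bonded), not NX3.
(D) has a nitrile (-C#N) but the nitrile N is NX1 (triple-bonded), not NX3.
So the answer is (B).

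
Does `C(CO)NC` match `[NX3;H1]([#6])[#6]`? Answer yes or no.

The pattern [NX3;H1]([#6])[#6] describes a trivalent nitrogen with one H, bonded to two carbons — a secondary amine.
The molecule carries an N-methylamino group (-NHCH3), whose atoms satisfy every constraint of the query, so the pattern matches.

Yes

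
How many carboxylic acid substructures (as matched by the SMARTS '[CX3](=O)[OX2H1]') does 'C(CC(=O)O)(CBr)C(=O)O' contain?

2

[CX3](=O)[OX2H1] is the SMARTS for a carboxylic acid: an sp2 carbon double-bonded to O and single-bonded to an -OH oxygen.
The molecule carries 2 separate instances of a carboxylic acid group (-C(=O)OH) meeting every constraint; each maps to a distinct set of atoms, giving 2 matches.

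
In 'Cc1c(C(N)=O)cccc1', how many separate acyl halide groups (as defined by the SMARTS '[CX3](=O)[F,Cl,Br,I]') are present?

0

[CX3](=O)[F,Cl,Br,I] is the SMARTS for an acyl halide: a carbonyl carbon bonded to a halogen.
No fragment in the molecule satisfies every constraint, giving 0 matches.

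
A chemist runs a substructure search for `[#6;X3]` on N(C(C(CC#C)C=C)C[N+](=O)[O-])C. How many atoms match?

2

The query [#6;X3] means: any carbon (aromatic or not) with three total connections.
Check the 13 heavy atoms by environment: 5× C (X4) → no; 1× N (X3) → no; 2× C (X3) → match; 1× N (charge +1, X3) → no; 1× O (charge -1, X1) → no; 1× O (X1) → no; 2× C (X2) → no.
That gives 2 matching atoms.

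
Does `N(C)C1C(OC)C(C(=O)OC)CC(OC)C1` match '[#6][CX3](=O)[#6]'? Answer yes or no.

No

The pattern [#6][CX3](=O)[#6] describes a carbonyl carbon (no H) flanked by two carbons — a ketone.
The closest candidate here is a methyl-ester group (-C(=O)OCH3), but one neighbour of the carbonyl carbon is O, not C. No other fragment satisfies the full query, so there is no match.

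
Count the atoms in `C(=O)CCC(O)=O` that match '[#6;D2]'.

The query [#6;D2] means: any carbon bonded to exactly two heavy atoms.
Check the 7 heavy atoms by environment: 3× C (D2) → match; 1× C (D3) → no; 3× O (D1) → no.
That gives 3 matching atoms.

3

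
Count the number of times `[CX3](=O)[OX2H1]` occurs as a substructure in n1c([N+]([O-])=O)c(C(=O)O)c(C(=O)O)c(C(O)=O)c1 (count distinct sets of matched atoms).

[CX3](=O)[OX2H1] is the SMARTS for a carboxylic acid: an sp2 carbon double-bonded to O and single-bonded to an -OH oxygen.
The molecule carries 3 separate instances of a carboxylic acid group (-C(=O)OH) meeting every constraint; each maps to a distinct set of atoms, giving 3 matches.

3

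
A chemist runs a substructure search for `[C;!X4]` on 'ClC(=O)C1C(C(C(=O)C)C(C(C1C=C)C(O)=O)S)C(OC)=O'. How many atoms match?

6

The query [C;!X4] means: aliphatic carbon that does not have four total connections.
Check the 22 heavy atoms by environment: 8× C (X4) → no; 1× S (X2) → no; 6× C (X3) → match; 4× O (X1) → no; 1× Cl (X1) → no; 2× O (X2) → no.
That gives 6 matching atoms.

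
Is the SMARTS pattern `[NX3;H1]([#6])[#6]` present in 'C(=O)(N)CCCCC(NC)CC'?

Yes

The pattern [NX3;H1]([#6])[#6] describes a trivalent nitrogen with one H, bonded to two carbons — a secondary amine.
The molecule carries an N-methylamino group (-NHCH3), whose atoms satisfy every constraint of the query, so the pattern matches.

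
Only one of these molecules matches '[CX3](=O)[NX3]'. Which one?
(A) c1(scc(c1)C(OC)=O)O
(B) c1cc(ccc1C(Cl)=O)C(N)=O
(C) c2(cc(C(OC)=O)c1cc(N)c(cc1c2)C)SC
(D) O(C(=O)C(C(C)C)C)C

[CX3](=O)[NX3] describes a carbonyl carbon bonded to a trivalent nitrogen (an amide).
(A) has a methyl-ester group (-C(=O)OCH3) but the carbonyl is bonded to O, not to an NX3 nitrogen.
(B) contains a primary amide (-C(=O)NH2), which satisfies every atom and bond constraint.
(C) has a methyl-ester group (-C(=O)OCH3) but the carbonyl is bonded to O, not to an NX3 nitrogen.
(D) has a methyl-ester group (-C(=O)OCH3) but the carbonyl is bonded to O, not to an NX3 nitrogen.
So the answer is (B).

B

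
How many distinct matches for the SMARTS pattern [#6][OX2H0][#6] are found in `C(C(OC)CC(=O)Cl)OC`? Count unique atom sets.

2

[#6][OX2H0][#6] is the SMARTS for an ether: an aliphatic oxygen bridging two carbons with no H on the oxygen.
The molecule carries 2 separate instances of a methoxy ether (-OCH3) meeting every constraint; each maps to a distinct set of atoms, giving 2 matches.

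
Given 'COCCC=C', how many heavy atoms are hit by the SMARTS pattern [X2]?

The query [X2] means: any atom with exactly two total connections (bonds + H).
Check the 6 heavy atoms by environment: 3× C (X4) → no; 1× O (X2) → match; 2× C (X3) → no.
That gives 1 matching atom.

1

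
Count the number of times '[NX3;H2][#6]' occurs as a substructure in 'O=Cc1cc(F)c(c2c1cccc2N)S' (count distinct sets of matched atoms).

1

[NX3;H2][#6] is the SMARTS for a primary amine: a trivalent nitrogen with two H attached to carbon.
Exactly one fragment in the molecule meets all constraints, giving 1 match.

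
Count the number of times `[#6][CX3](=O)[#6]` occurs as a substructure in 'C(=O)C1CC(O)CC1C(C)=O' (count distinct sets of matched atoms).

[#6][CX3](=O)[#6] is the SMARTS for a ketone: a carbonyl carbon (no H) flanked by two carbons.
Exactly one fragment in the molecule meets all constraints, giving 1 match.

1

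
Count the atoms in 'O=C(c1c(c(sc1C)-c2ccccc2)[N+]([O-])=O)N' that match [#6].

12

Check the 18 heavy atoms by environment: 1× s (aromatic) → no; 10× c (aromatic) → match; 2× C → match; 2× O → no; 1× N → no; 1× N (charge +1) → no; 1× O (charge -1) → no.
Summing the matching environments: 10 + 2 = 12 matching atoms.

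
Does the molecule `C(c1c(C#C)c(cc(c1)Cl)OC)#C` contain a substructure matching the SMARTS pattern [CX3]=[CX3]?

No

The pattern [CX3]=[CX3] describes a non-aromatic C=C double bond between two sp2 carbons — an alkene.
The closest candidate here is an ethynyl group (-C#CH), but the C-C bond is a triple bond, not a double bond. No other fragment satisfies the full query, so there is no match.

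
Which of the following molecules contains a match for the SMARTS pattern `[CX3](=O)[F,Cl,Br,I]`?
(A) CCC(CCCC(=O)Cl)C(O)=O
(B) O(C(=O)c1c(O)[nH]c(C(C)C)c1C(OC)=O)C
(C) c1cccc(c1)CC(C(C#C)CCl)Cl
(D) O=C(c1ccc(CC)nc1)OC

A

[CX3](=O)[F,Cl,Br,I] describes a carbonyl carbon bonded to a halogen (an acyl halide).
(A) contains an acyl chloride (-C(=O)Cl), which satisfies every atom and bond constraint.
(B) has a methyl-ester group (-C(=O)OCH3) but the carbonyl is bonded to -O-C, not to a halogen.
(C) has a chloro substituent but the Cl is not on a carbonyl carbon.
(D) has a methyl-ester group (-C(=O)OCH3) but the carbonyl is bonded to -O-C, not to a halogen.
So the answer is (A).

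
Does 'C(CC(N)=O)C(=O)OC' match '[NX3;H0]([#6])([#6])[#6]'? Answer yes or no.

No

The pattern [NX3;H0]([#6])([#6])[#6] describes a trivalent nitrogen with no H, bonded to three carbons — a tertiary amine.
The closest candidate here is a primary amide (-C(=O)NH2), but the amide nitrogen has H2 and only one carbon neighbour. No other fragment satisfies the full query, so there is no match.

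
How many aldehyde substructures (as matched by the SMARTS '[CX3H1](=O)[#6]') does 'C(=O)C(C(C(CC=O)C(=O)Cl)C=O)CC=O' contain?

[CX3H1](=O)[#6] is the SMARTS for an aldehyde: an sp2 carbon with one H, double-bonded to O and single-bonded to carbon.
The molecule carries 4 separate instances of an aldehyde (-CHO) meeting every constraint; each maps to a distinct set of atoms, giving 4 matches.

4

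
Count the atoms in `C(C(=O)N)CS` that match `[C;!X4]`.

1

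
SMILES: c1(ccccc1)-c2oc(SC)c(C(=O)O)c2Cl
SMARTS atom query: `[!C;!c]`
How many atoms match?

5

Check the 17 heavy atoms by environment: 1× o (aromatic) → match; 10× c (aromatic) → no; 1× Cl → match; 1× S → match; 2× C → no; 2× O → match.
Summing the matching environments: 1 + 1 + 1 + 2 = 5 matching atoms.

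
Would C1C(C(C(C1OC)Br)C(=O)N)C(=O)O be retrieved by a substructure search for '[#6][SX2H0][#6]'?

No

The pattern [#6][SX2H0][#6] describes an aliphatic sulfur bridging two carbons with no H on the sulfur — a thioether.
The closest candidate here is a methoxy ether (-OCH3), but the bridging atom is O, not S. No other fragment satisfies the full query, so there is no match.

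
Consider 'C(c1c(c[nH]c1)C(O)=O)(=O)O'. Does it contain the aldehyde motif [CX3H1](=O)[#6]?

No

The pattern [CX3H1](=O)[#6] describes an sp2 carbon with one H, double-bonded to O and single-bonded to carbon — an aldehyde.
The closest candidate here is a carboxylic acid group (-C(=O)OH), but the carbonyl carbon has H0 and is bonded to O, not H1. No other fragment satisfies the full query, so there is no match.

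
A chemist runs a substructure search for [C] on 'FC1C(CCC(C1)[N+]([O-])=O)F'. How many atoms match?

6

Check the 11 heavy atoms by environment: 6× C → match; 2× F → no; 1× N (charge +1) → no; 1× O (charge -1) → no; 1× O → no.
That gives 6 matching atoms.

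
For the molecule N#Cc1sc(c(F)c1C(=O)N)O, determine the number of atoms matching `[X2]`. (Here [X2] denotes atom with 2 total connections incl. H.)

3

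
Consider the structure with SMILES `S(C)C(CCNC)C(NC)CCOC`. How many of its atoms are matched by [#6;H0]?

0

The query [#6;H0] means: any carbon with no attached hydrogen.
Check the 14 heavy atoms by environment: 4× C (H2) → no; 2× C (H1) → no; 1× O (H0) → no; 4× C (H3) → no; 1× S (H0) → no; 2× N (H1) → no.
No environment satisfies the query, so 0 matching atoms.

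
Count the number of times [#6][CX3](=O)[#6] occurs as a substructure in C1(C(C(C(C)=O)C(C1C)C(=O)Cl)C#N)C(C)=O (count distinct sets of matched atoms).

2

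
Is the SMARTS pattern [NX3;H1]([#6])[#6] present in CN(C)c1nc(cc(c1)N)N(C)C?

No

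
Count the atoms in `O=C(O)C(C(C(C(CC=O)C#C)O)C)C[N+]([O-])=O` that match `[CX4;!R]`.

7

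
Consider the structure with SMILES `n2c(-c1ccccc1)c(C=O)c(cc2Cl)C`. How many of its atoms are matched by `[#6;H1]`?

7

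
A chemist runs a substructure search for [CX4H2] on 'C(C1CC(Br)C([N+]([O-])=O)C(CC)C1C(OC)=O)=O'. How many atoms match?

2

The query [CX4H2] means: sp3 carbon (X4) with exactly two hydrogens.
Check the 18 heavy atoms by environment: 5× C (H1, X4) → no; 2× C (H2, X4) → match; 2× C (H3, X4) → no; 1× N (charge +1, H0, X3) → no; 1× O (charge -1, H0, X1) → no; 3× O (H0, X1) → no; 1× Br (H0, X1) → no; 1× C (H0, X3) → no; 1× O (H0, X2) → no; 1× C (H1, X3) → no.
That gives 2 matching atoms.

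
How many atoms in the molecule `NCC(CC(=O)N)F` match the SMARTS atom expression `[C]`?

Check the 8 heavy atoms by environment: 4× C → match; 2× N → no; 1× O → no; 1× F → no.
That gives 4 matching atoms.

4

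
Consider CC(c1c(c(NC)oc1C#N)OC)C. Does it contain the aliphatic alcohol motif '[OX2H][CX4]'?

No

The pattern [OX2H][CX4] describes a hydroxyl oxygen bound to an sp3 (X4) carbon — an aliphatic alcohol.
The closest candidate here is a methoxy ether (-OCH3), but the oxygen has H0 (ether), not H1. No other fragment satisfies the full query, so there is no match.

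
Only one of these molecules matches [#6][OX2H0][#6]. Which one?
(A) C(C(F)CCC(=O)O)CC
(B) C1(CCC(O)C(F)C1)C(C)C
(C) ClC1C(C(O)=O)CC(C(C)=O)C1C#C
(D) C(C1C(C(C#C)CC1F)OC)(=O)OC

[#6][OX2H0][#6] describes an aliphatic oxygen bridging two carbons with no H on the oxygen (an ether).
(A) has a carboxylic acid group (-C(=O)OH) but the -OH oxygen has H1; the =O is OX1, not OX2.
(B) has a hydroxyl group (-OH) but the oxygen has H1, not H0 bridging two carbons.
(C) has a carboxylic acid group (-C(=O)OH) but the -OH oxygen has H1; the =O is OX1, not OX2.
(D) contains a methoxy ether (-OCH3), which satisfies every atom and bond constraint.
So the answer is (D).

D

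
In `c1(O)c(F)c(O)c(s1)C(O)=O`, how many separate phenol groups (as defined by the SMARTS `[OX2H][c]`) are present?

[OX2H][c] is the SMARTS for a phenol: a hydroxyl oxygen attached to an aromatic carbon.
The molecule carries 2 separate instances of a hydroxyl group (-OH) meeting every constraint; each maps to a distinct set of atoms, giving 2 matches.

2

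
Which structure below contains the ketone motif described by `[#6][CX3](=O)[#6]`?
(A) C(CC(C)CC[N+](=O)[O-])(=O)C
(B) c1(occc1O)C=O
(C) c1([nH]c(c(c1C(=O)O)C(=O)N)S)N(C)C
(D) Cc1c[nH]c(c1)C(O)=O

A

[#6][CX3](=O)[#6] describes a carbonyl carbon (no H) flanked by two carbons (a ketone).
(A) contains an acetyl/ketone group (-C(=O)CH3), which satisfies every atom and bond constraint.
(B) has an aldehyde (-CHO) but the carbonyl carbon has H1, so it is not flanked by two carbons.
(C) has a carboxylic acid group (-C(=O)OH) but one neighbour of the carbonyl carbon is O, not C.
(D) has a carboxylic acid group (-C(=O)OH) but one neighbour of the carbonyl carbon is O, not C.
So the answer is (A).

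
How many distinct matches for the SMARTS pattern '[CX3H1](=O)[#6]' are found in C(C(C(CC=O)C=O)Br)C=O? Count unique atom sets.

[CX3H1](=O)[#6] is the SMARTS for an aldehyde: an sp2 carbon with one H, double-bonded to O and single-bonded to carbon.
The molecule carries 3 separate instances of an aldehyde (-CHO) meeting every constraint; each maps to a distinct set of atoms, giving 3 matches.

3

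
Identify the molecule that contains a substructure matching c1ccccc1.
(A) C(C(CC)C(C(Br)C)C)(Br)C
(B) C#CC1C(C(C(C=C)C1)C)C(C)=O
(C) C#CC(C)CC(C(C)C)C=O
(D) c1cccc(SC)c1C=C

D

c1ccccc1 describes six aromatic carbons in a ring (a benzene ring).
(A) has a methyl group (-CH3) but no six-membered all-carbon aromatic ring is present.
(B) has a methyl group (-CH3) but no six-membered all-carbon aromatic ring is present.
(C) has a methyl group (-CH3) but no six-membered all-carbon aromatic ring is present.
(D) contains the required atom environment, so the pattern matches.
So the answer is (D).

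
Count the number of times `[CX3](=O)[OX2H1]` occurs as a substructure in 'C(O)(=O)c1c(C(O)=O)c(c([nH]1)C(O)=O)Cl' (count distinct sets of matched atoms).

[CX3](=O)[OX2H1] is the SMARTS for a carboxylic acid: an sp2 carbon double-bonded to O and single-bonded to an -OH oxygen.
The molecule carries 3 separate instances of a carboxylic acid group (-C(=O)OH) meeting every constraint; each maps to a distinct set of atoms, giving 3 matches.

3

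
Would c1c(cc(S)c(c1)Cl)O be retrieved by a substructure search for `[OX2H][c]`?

Yes

The pattern [OX2H][c] describes a hydroxyl oxygen attached to an aromatic carbon — a phenol.
The molecule carries a hydroxyl group (-OH), whose atoms satisfy every constraint of the query, so the pattern matches.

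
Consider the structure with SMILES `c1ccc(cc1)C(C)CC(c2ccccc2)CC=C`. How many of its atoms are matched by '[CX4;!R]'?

The query [CX4;!R] means: aliphatic carbon with four total connections, not in a ring.
Check the 19 heavy atoms by environment: 5× C (X4, acyclic) → match; 12× c (aromatic, X3, in 6-ring) → no; 2× C (X3, acyclic) → no.
That gives 5 matching atoms.

5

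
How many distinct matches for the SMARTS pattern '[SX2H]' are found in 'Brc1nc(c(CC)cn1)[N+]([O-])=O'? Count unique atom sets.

0

[SX2H] is the SMARTS for a thiol: an aliphatic sulfur with two connections, one being H.
No fragment in the molecule satisfies every constraint, giving 0 matches.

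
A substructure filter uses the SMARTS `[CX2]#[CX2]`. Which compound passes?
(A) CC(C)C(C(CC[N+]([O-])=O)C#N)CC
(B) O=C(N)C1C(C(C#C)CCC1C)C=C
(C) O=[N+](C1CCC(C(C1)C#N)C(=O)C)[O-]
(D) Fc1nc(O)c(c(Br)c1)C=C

B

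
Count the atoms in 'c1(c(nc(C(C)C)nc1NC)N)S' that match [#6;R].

4

The query [#6;R] means: carbon that is part of a ring.
Check the 13 heavy atoms by environment: 2× n (aromatic, in 6-ring) → no; 4× c (aromatic, in 6-ring) → match; 2× N (acyclic) → no; 4× C (acyclic) → no; 1× S (acyclic) → no.
That gives 4 matching atoms.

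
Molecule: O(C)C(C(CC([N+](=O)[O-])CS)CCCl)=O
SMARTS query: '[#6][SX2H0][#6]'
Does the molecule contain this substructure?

No

The pattern [#6][SX2H0][#6] describes an aliphatic sulfur bridging two carbons with no H on the sulfur — a thioether.
The closest candidate here is a thiol (-SH), but the sulfur has H1, not H0 bridging two carbons. No other fragment satisfies the full query, so there is no match.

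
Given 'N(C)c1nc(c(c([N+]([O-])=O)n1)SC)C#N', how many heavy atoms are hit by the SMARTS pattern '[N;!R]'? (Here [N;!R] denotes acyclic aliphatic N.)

3

The query [N;!R] means: aliphatic nitrogen not in a ring.
Check the 15 heavy atoms by environment: 2× n (aromatic, in 6-ring) → no; 4× c (aromatic, in 6-ring) → no; 1× N (charge +1, acyclic) → match; 1× O (charge -1, acyclic) → no; 1× O (acyclic) → no; 2× N (acyclic) → match; 3× C (acyclic) → no; 1× S (acyclic) → no.
Summing the matching environments: 1 + 2 = 3 matching atoms.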